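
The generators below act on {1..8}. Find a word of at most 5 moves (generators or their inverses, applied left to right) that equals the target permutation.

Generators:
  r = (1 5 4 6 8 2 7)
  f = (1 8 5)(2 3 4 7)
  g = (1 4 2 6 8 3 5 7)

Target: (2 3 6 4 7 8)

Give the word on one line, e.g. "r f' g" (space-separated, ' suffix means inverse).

  after r: (1 5 4 6 8 2 7)
  after g: (1 7 4 8 6 3 5 2)
  after f': (1 4)(2 5 7 3 8 6)
  after g': (2 3 6 4 7 8)

r g f' g'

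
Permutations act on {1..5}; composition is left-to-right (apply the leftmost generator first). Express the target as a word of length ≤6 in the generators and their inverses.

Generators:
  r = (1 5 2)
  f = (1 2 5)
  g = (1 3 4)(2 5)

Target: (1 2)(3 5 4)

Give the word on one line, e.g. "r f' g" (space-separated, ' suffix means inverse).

g' r' g f' g'

  after g': (1 4 3)(2 5)
  after r': (1 4 3 2)
  after g: (2 3 5)
  after f': (1 5)(2 3)
  after g': (1 2)(3 5 4)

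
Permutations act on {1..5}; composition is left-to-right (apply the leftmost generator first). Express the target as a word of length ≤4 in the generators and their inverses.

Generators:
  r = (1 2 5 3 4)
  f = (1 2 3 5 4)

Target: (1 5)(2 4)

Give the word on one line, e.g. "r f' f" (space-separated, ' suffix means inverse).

f r

  after f: (1 2 3 5 4)
  after r: (1 5)(2 4)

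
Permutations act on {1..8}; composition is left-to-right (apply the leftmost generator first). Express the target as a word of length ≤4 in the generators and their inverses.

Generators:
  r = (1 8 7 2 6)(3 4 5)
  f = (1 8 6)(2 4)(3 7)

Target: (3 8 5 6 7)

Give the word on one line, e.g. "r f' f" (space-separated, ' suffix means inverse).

  after f: (1 8 6)(2 4)(3 7)
  after r': (2 3 8)(4 7 5)
  after f': (1 6 8 4 3)(2 7 5)
  after r: (3 8 5 6 7)

f r' f' r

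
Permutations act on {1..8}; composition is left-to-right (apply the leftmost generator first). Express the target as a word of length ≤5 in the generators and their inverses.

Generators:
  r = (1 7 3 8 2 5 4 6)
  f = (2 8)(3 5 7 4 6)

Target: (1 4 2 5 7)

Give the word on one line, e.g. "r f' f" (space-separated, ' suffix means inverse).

  after r: (1 7 3 8 2 5 4 6)
  after f: (1 4 3 2 7 5 6)
  after f: (1 6)(2 4 5 3 8)
  after r': (1 4 2 5 7)

r f f r'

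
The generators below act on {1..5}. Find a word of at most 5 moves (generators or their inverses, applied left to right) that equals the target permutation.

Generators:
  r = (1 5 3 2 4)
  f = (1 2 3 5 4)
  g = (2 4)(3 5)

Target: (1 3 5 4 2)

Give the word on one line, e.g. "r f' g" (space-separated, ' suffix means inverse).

  after g: (2 4)(3 5)
  after f: (1 2)(3 4)
  after f: (1 3)(4 5)
  after g': (1 5 2 4 3)
  after r: (1 3 5 4 2)

g f f g' r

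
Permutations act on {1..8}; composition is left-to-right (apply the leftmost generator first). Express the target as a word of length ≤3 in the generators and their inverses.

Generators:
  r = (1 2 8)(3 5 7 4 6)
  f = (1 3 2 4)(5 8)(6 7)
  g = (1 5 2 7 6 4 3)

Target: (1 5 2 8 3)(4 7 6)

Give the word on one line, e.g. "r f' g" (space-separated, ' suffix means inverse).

  after r: (1 2 8)(3 5 7 4 6)
  after g': (1 5 2 8 3)(4 7 6)

r g'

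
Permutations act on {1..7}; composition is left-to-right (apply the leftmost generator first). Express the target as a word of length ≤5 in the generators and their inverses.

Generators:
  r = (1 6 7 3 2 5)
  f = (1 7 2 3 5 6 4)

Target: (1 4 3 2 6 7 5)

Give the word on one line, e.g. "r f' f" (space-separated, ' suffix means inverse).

  after r': (1 5 2 3 7 6)
  after f: (1 6 7 4)(2 5 3)
  after r: (1 7 4 6 3 5 2)
  after f': (2 4 5 7 6)
  after f': (1 4 3 2 6 7 5)

r' f r f' f'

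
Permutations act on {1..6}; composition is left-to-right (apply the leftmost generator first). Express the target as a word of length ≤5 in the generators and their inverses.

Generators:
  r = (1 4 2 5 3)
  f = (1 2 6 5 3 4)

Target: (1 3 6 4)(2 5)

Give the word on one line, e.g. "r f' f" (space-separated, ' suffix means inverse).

f r f

  after f: (1 2 6 5 3 4)
  after r: (1 5)(2 6 3)
  after f: (1 3 6 4)(2 5)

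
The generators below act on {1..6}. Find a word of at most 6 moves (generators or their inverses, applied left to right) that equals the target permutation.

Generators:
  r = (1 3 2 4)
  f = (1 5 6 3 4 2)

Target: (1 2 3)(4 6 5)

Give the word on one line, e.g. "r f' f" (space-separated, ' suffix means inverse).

r r f' r'

  after r: (1 3 2 4)
  after r: (1 2)(3 4)
  after f': (1 4 6 5)
  after r': (1 2 3)(4 6 5)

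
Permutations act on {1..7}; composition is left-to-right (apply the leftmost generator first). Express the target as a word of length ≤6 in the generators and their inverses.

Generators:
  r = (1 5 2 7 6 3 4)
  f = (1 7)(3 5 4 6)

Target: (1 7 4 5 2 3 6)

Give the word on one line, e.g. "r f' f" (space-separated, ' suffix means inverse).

  after f': (1 7)(3 6 4 5)
  after r': (1 2 5 6 3 7 4)
  after f': (1 2 3)(4 7 5)
  after f': (1 2 6 4)(3 7)
  after r: (1 7 4 5 2 3 6)

f' r' f' f' r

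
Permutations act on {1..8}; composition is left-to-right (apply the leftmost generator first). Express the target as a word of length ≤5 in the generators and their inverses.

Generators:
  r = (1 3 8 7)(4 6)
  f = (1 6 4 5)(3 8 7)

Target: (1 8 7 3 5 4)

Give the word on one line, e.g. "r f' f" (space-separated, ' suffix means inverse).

  after r: (1 3 8 7)(4 6)
  after r: (1 8)(3 7)
  after r: (1 7 8 3)(4 6)
  after f': (1 8 7 3 5 4)

r r r f'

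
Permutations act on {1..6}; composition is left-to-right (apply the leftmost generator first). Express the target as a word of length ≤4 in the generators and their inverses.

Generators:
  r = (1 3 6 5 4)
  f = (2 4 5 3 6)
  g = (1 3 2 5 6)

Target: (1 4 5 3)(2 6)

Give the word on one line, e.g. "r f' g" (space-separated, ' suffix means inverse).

  after f: (2 4 5 3 6)
  after g: (1 3)(2 4 6 5)
  after f': (1 5 6 4 3)
  after f': (1 4 5 3)(2 6)

f g f' f'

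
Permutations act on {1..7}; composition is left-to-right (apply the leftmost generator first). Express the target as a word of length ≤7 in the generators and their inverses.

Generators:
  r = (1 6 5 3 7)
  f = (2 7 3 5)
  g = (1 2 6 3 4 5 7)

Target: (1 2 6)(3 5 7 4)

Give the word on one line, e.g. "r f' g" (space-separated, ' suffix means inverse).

  after r: (1 6 5 3 7)
  after g': (1 2)(3 5 6 4)
  after g': (2 7 5)(3 4 6)
  after f': (3 4 6 7)
  after g: (1 2 6)(3 5 7 4)

r g' g' f' g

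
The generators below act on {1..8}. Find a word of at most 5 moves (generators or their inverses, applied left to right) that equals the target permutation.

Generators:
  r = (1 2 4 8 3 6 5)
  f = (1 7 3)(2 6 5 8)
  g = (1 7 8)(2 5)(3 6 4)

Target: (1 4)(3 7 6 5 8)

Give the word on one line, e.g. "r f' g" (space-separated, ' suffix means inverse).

f' r' r'

  after f': (1 3 7)(2 8 5 6)
  after r': (1 8 6)(2 4)(3 7 5)
  after r': (1 4)(3 7 6 5 8)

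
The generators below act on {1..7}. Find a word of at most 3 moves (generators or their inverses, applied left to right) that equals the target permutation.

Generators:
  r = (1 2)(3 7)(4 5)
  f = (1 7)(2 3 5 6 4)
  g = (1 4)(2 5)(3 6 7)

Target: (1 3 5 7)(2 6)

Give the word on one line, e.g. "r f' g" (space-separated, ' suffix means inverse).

  after r: (1 2)(3 7)(4 5)
  after g': (1 5)(2 4)(3 6)
  after f': (1 3 5 7)(2 6)

r g' f'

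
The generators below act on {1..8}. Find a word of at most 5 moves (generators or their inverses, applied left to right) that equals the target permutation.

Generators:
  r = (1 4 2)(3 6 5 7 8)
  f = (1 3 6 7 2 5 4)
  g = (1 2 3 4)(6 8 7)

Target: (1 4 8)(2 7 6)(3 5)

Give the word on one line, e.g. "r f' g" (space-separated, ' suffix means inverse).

  after g': (1 4 3 2)(6 7 8)
  after r': (3 4 8)(5 6)
  after f': (1 4 8)(2 7 6)(3 5)

g' r' f'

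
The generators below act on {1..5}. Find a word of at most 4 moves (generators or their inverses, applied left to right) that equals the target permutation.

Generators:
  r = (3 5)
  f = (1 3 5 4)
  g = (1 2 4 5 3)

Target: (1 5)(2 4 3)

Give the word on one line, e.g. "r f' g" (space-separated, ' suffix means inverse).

  after f': (1 4 5 3)
  after g: (1 5)(2 4 3)

f' g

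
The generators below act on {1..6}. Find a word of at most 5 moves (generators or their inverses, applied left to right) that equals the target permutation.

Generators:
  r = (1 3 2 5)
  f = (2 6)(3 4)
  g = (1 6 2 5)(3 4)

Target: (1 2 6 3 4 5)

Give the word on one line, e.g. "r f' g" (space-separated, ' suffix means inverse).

g' r g f'

  after g': (1 5 2 6)(3 4)
  after r: (2 6 3 4)
  after g: (1 6 4 5)
  after f': (1 2 6 3 4 5)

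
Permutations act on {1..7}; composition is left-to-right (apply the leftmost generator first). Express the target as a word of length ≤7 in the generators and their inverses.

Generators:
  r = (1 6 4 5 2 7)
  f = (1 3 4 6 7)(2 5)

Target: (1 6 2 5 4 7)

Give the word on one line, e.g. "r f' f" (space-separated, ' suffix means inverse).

  after f': (1 7 6 4 3)(2 5)
  after r: (3 6 5 7 4)
  after f: (1 3 7 6 2 5)
  after f: (1 4 6 5 3)
  after f: (1 6 2 5 4 7)

f' r f f f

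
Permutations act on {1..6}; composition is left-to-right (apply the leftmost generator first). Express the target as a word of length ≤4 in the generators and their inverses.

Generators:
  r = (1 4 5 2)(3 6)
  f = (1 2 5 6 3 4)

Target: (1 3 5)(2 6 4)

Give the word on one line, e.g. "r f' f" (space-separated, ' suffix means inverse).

r f' r f

  after r: (1 4 5 2)(3 6)
  after f': (1 3 5)(2 4)
  after r: (1 6 3 2 5 4)
  after f: (1 3 5)(2 6 4)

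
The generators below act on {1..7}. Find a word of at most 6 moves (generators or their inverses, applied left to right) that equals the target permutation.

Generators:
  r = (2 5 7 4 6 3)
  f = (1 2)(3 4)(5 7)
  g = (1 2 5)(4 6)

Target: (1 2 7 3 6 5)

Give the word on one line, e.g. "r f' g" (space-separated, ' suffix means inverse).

r r f' r g'

  after r: (2 5 7 4 6 3)
  after r: (2 7 6)(3 5 4)
  after f': (1 2 5 3 7 6)
  after r: (1 5 2 7 3 4 6)
  after g': (1 2 7 3 6 5)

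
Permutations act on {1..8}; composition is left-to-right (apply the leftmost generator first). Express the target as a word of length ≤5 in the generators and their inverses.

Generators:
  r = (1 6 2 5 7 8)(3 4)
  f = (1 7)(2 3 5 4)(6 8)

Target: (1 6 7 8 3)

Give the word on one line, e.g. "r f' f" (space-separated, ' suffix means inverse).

  after f: (1 7)(2 3 5 4)(6 8)
  after r: (1 8 2 4 5 3 7 6)
  after f: (1 6 7 8 3)

f r f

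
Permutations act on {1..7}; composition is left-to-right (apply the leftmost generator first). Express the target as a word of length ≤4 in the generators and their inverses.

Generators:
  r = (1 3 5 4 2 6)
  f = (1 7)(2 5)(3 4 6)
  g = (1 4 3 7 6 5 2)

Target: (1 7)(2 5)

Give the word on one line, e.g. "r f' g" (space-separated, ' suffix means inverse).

f f f

  after f: (1 7)(2 5)(3 4 6)
  after f: (3 6 4)
  after f: (1 7)(2 5)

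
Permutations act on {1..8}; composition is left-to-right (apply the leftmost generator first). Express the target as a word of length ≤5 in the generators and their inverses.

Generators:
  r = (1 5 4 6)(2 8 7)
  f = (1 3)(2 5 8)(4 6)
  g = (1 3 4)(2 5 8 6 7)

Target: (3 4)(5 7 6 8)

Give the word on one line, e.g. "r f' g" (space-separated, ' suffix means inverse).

r r g

  after r: (1 5 4 6)(2 8 7)
  after r: (1 4)(2 7 8)(5 6)
  after g: (3 4)(5 7 6 8)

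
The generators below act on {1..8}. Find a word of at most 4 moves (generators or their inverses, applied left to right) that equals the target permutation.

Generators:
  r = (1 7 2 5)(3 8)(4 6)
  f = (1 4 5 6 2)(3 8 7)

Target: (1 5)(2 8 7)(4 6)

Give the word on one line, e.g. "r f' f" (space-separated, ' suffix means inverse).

f r f r

  after f: (1 4 5 6 2)(3 8 7)
  after r: (1 6 5 4)(2 7 8)
  after f: (1 2 3 8)
  after r: (1 5)(2 8 7)(4 6)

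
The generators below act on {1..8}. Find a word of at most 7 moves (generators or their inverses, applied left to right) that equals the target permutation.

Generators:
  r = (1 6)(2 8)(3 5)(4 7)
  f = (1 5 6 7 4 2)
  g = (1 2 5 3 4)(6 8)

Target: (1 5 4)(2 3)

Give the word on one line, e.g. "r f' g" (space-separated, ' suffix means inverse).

r f' r f' g'

  after r: (1 6)(2 8)(3 5)(4 7)
  after f': (1 5 3)(2 8 4 6)
  after r: (1 3 6 8 7 4)
  after f': (1 3 5)(2 4)(6 8)
  after g': (1 5 4)(2 3)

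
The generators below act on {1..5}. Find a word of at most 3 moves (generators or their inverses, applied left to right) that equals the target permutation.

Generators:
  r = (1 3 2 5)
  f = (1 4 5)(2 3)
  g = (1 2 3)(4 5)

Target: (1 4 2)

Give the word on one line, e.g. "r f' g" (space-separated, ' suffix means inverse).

  after f': (1 5 4)(2 3)
  after g: (1 4 2)

f' g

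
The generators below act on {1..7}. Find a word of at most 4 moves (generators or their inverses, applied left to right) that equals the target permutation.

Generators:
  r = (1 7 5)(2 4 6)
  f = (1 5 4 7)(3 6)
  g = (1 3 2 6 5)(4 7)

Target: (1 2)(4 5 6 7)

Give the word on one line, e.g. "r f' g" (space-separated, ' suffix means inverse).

  after g: (1 3 2 6 5)(4 7)
  after f: (1 6 4)(2 3)
  after g': (1 2)(4 5 6 7)

g f g'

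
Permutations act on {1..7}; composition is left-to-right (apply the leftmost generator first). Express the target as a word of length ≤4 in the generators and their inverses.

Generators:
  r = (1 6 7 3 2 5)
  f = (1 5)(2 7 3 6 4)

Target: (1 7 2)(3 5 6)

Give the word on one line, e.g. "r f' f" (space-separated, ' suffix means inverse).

r r

  after r: (1 6 7 3 2 5)
  after r: (1 7 2)(3 5 6)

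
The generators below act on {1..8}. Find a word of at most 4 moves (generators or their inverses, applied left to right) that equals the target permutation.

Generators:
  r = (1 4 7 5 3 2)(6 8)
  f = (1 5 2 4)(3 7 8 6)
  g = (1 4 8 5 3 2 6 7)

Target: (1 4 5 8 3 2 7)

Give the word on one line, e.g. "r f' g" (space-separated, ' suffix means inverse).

  after r': (1 2 3 5 7 4)(6 8)
  after f: (1 4 5 8 3 2 7)

r' f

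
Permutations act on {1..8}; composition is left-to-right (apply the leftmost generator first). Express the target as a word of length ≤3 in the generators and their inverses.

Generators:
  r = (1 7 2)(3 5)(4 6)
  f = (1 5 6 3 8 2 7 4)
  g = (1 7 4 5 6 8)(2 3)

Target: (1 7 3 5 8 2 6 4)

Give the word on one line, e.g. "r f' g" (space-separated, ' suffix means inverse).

  after f': (1 4 7 2 8 3 6 5)
  after g': (1 7 3 5 8 2 6 4)

f' g'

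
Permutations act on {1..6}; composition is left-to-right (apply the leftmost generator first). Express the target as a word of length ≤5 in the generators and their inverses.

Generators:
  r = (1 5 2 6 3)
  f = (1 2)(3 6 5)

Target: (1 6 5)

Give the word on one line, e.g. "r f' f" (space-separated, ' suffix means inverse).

  after f': (1 2)(3 5 6)
  after r: (1 6)(2 5 3)
  after f': (1 3)(2 6)
  after r': (1 6 5)

f' r f' r'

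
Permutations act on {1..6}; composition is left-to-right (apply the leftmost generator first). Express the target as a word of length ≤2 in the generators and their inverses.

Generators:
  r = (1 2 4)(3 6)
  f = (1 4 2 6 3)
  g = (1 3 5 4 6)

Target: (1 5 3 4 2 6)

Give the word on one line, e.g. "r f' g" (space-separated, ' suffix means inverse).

  after r': (1 4 2)(3 6)
  after g': (1 5 3 4 2 6)

r' g'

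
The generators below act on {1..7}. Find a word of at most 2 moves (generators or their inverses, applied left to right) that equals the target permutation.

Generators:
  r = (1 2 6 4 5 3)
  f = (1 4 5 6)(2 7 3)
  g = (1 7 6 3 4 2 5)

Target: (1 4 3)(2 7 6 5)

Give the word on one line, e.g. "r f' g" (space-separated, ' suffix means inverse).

  after r': (1 3 5 4 6 2)
  after g: (1 4 3)(2 7 6 5)

r' g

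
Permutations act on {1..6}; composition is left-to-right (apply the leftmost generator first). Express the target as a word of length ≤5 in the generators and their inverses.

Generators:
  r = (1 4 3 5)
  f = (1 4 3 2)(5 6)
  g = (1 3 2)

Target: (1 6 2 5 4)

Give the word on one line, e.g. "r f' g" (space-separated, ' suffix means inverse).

  after r': (1 5 3 4)
  after f: (1 6 5 2)
  after g: (1 6 5)(2 3)
  after r: (1 6)(2 5 4 3)
  after g': (1 6 2 5 4)

r' f g r g'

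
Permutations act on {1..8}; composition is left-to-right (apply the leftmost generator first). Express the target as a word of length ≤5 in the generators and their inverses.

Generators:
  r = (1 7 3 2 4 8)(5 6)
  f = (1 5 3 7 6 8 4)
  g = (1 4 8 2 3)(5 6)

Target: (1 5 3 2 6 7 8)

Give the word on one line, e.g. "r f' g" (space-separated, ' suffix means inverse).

  after r': (1 8 4 2 3 7)(5 6)
  after f': (1 6)(2 5 7 4)
  after r: (1 5 3 2 6 7 8)

r' f' r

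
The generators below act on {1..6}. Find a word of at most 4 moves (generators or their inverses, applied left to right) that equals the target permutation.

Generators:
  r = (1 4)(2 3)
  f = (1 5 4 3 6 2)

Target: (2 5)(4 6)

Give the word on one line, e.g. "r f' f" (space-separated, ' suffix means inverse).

  after r': (1 4)(2 3)
  after f': (1 5)(2 4)(3 6)
  after f': (2 5)(4 6)

r' f' f'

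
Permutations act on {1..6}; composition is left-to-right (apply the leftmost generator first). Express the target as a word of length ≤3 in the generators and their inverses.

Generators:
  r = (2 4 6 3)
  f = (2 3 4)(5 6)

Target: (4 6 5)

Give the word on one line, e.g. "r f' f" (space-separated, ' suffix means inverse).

  after f': (2 4 3)(5 6)
  after r': (4 6 5)

f' r'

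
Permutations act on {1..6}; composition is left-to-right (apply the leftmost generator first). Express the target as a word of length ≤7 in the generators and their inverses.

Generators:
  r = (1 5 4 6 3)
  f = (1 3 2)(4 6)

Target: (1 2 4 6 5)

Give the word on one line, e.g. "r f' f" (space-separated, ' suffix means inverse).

f' r' f' f' f'

  after f': (1 2 3)(4 6)
  after r': (1 2 6 5)
  after f': (1 3)(2 4 6 5)
  after f': (2 6 5 3)
  after f': (1 2 4 6 5)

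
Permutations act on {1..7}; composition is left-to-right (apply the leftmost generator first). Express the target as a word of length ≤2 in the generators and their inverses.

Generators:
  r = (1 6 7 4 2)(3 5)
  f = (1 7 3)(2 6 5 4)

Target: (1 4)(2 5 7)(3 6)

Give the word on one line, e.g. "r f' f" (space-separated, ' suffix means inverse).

r' f'

  after r': (1 2 4 7 6)(3 5)
  after f': (1 4)(2 5 7)(3 6)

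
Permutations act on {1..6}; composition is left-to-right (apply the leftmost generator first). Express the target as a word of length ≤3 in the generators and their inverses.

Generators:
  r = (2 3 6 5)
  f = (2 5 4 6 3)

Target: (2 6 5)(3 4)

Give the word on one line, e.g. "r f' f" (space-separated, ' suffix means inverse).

r' f f

  after r': (2 5 6 3)
  after f: (2 4 6)(3 5)
  after f: (2 6 5)(3 4)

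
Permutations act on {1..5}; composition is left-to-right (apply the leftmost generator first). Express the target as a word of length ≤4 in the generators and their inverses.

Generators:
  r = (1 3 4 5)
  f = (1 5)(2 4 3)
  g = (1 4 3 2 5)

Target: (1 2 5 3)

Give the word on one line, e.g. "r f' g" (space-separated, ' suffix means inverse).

  after r: (1 3 4 5)
  after g': (1 4 2 3)
  after f': (1 2 4 3 5)
  after r: (1 2 5 3)

r g' f' r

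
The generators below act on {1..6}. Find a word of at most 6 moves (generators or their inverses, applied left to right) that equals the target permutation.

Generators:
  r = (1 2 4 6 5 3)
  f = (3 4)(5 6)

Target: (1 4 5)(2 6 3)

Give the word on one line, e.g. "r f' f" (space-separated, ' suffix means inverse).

  after r: (1 2 4 6 5 3)
  after r: (1 4 5)(2 6 3)
  after f': (1 3 2 5)(4 6)
  after f': (1 4 5)(2 6 3)

r r f' f'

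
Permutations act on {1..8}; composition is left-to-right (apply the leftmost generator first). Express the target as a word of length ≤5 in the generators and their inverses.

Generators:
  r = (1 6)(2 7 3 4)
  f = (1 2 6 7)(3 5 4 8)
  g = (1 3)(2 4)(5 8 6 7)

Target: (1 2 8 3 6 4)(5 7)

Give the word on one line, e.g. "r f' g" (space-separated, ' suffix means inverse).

r' r' f' r'

  after r': (1 6)(2 4 3 7)
  after r': (2 3)(4 7)
  after f': (1 7 5 3)(2 8 4 6)
  after r': (1 2 8 3 6 4)(5 7)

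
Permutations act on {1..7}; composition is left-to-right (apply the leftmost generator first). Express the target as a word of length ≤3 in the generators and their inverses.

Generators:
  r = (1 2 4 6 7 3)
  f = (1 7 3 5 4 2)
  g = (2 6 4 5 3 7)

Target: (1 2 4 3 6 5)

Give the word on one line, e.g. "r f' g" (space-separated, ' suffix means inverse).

  after f': (1 2 4 5 3 7)
  after r': (3 6 4 5 7)
  after f': (1 2 4 3 6 5)

f' r' f'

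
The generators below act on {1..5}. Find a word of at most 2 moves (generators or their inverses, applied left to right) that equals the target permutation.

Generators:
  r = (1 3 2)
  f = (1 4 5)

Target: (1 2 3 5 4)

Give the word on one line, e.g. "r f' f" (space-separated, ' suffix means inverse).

  after r': (1 2 3)
  after f': (1 2 3 5 4)

r' f'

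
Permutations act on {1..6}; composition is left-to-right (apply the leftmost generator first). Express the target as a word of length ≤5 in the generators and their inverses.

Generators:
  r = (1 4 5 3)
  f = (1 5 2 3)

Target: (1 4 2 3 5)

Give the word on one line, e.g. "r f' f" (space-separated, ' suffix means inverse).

  after r': (1 3 5 4)
  after f': (1 2 5 4 3)
  after f': (1 5 4 2)
  after r': (1 4 2 3 5)

r' f' f' r'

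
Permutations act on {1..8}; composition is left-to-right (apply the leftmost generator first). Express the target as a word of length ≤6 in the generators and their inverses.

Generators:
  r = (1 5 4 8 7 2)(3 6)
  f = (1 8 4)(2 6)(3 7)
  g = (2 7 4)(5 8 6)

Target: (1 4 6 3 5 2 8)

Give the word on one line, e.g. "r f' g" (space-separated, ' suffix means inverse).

r g f' f'

  after r: (1 5 4 8 7 2)(3 6)
  after g: (1 8 4 6 3 5 2)
  after f': (2 4)(3 5 6 7)
  after f': (1 4 6 3 5 2 8)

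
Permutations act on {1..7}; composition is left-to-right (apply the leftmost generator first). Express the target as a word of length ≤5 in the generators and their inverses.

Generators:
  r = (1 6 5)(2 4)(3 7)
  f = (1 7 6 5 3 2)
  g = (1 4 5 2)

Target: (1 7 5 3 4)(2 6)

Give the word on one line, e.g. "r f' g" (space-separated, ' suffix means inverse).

f' f' r' g

  after f': (1 2 3 5 6 7)
  after f': (1 3 6)(2 5 7)
  after r': (1 7 4 2 6 5 3)
  after g: (1 7 5 3 4)(2 6)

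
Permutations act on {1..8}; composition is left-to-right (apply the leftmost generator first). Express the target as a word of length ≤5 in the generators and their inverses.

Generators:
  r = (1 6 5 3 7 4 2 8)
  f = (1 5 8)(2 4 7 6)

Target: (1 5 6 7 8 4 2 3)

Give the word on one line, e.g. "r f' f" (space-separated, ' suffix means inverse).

f' f' r f r'

  after f': (1 8 5)(2 6 7 4)
  after f': (1 5 8)(2 7)(4 6)
  after r: (1 3 7 8 6 2 4 5)
  after f: (1 3 6 4 8 2 7)
  after r': (1 5 6 7 8 4 2 3)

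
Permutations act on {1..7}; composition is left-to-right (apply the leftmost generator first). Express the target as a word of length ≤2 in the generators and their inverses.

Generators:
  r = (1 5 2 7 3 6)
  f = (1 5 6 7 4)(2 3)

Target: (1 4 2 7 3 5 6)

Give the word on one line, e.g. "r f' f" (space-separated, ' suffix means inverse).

f' r'

  after f': (1 4 7 6 5)(2 3)
  after r': (1 4 2 7 3 5 6)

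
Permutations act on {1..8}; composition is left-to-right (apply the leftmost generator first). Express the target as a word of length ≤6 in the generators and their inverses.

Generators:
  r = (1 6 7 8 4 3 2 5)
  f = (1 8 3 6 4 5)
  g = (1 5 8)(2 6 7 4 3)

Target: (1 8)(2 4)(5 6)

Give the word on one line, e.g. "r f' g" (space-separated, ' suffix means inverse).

f' g r f g

  after f': (1 5 4 6 3 8)
  after g: (1 8 5 3)(2 6)(4 7)
  after r: (1 4 8)(2 7 3 6 5)
  after f: (1 5 2 7 6)(3 4)
  after g: (1 8)(2 4)(5 6)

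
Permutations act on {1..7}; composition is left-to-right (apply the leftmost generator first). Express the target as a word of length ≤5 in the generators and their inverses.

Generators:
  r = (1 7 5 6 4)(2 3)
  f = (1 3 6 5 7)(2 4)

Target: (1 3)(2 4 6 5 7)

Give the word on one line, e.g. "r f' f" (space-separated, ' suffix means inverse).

  after r': (1 4 6 5 7)(2 3)
  after f: (1 2 6 7 3 4 5)
  after r: (1 3)(2 4 6 5 7)

r' f r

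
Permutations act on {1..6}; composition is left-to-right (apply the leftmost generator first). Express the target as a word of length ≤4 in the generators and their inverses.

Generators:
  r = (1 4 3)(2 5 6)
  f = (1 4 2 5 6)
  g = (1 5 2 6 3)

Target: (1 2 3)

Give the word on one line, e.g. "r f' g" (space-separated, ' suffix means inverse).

f' r' r'

  after f': (1 6 5 2 4)
  after r': (1 5 6 2)(3 4)
  after r': (1 2 3)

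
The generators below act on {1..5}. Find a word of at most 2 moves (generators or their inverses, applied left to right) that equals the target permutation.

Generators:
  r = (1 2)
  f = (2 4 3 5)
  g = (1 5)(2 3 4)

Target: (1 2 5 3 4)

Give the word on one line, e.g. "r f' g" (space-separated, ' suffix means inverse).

  after f': (2 5 3 4)
  after r: (1 2 5 3 4)

f' r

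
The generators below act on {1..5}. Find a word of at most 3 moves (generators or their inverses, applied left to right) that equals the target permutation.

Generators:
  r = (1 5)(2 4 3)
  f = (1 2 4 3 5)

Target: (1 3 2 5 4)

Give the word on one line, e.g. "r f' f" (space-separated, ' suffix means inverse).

f f f

  after f: (1 2 4 3 5)
  after f: (1 4 5 2 3)
  after f: (1 3 2 5 4)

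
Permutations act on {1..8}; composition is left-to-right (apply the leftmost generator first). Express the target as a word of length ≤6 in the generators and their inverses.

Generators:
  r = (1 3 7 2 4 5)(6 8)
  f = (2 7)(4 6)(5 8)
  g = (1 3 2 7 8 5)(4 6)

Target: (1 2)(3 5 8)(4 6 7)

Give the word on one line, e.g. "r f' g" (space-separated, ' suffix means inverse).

  after g': (1 5 8 7 2 3)(4 6)
  after r': (1 4 8 3 5 6 2)
  after g: (1 6 7 8 2 3)(4 5)
  after f: (1 4 8 7 5 6 2 3)
  after r': (1 2)(3 5 8)(4 6 7)

g' r' g f r'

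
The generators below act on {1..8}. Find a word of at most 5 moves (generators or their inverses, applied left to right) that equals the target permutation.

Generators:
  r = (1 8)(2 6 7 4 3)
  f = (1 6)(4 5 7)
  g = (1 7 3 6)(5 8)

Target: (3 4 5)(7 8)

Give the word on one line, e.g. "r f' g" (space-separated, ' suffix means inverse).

r' f' r

  after r': (1 8)(2 3 4 7 6)
  after f': (1 8 6 2 3 7)(4 5)
  after r: (3 4 5)(7 8)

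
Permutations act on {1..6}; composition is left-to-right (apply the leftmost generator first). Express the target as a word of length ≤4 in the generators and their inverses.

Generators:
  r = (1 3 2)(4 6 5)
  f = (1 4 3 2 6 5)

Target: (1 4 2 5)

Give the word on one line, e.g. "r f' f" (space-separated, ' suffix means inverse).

r f'

  after r: (1 3 2)(4 6 5)
  after f': (1 4 2 5)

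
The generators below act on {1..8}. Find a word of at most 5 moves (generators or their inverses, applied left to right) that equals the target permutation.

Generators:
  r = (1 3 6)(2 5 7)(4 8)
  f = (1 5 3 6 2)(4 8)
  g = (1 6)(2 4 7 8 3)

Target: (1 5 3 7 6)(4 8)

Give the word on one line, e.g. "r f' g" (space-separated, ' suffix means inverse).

r' f r

  after r': (1 6 3)(2 7 5)(4 8)
  after f: (1 2 7 3 5)
  after r: (1 5 3 7 6)(4 8)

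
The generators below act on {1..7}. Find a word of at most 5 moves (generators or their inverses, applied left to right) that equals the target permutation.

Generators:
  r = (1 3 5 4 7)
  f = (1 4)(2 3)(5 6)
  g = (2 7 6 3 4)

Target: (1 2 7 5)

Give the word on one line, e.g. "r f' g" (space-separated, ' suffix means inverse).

g' f' g r'

  after g': (2 4 3 6 7)
  after f': (1 4 2)(3 5 6 7)
  after g: (1 2)(3 5)(4 7)
  after r': (1 2 7 5)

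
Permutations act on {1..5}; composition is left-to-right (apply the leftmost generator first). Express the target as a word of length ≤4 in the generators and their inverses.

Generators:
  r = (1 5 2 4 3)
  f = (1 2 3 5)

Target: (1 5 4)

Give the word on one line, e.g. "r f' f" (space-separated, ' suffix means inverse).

f' r' f'

  after f': (1 5 3 2)
  after r': (2 3 5 4)
  after f': (1 5 4)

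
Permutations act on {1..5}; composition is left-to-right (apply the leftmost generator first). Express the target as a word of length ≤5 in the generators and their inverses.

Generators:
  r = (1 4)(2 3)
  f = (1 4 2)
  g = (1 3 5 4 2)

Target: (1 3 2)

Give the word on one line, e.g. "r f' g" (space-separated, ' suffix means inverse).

f' r r r

  after f': (1 2 4)
  after r: (1 3 2)
  after r: (1 2 4)
  after r: (1 3 2)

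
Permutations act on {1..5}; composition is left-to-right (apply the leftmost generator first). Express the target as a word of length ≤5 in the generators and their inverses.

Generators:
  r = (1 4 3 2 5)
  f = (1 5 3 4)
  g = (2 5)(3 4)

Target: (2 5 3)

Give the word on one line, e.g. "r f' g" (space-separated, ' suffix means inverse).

f' r g f g'

  after f': (1 4 3 5)
  after r: (1 3)(2 5 4)
  after g: (1 4 5 3)
  after f: (3 5 4)
  after g': (2 5 3)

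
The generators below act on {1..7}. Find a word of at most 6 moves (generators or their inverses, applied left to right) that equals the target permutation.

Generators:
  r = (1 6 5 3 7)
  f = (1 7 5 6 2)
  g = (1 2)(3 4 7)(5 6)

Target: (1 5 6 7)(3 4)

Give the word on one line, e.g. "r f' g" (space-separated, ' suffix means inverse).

g r' f' f'

  after g: (1 2)(3 4 7)(5 6)
  after r': (1 2 7 5)(3 4)
  after f': (1 6 5 2)(3 4)
  after f': (1 5 6 7)(3 4)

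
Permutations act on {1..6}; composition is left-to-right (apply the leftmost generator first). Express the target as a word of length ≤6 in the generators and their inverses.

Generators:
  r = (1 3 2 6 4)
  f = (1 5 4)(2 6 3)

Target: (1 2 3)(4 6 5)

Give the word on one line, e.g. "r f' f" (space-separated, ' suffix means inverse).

r f f r'

  after r: (1 3 2 6 4)
  after f: (1 2 3 6)(4 5)
  after f: (1 6 5)
  after r': (1 2 3)(4 6 5)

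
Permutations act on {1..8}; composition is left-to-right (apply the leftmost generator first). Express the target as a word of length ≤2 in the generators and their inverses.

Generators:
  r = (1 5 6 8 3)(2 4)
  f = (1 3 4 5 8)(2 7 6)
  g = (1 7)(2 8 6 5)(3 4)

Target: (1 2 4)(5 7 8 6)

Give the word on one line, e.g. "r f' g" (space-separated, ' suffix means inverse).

g' f'

  after g': (1 7)(2 5 6 8)(3 4)
  after f': (1 2 4)(5 7 8 6)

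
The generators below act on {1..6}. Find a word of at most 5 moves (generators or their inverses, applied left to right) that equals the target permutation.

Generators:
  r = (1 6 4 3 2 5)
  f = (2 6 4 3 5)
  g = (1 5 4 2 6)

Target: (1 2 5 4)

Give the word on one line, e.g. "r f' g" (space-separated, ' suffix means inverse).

  after f: (2 6 4 3 5)
  after f: (2 4 5 6 3)
  after g': (1 6 3 4)(2 5)
  after r: (1 4 6 2)
  after g: (1 2 5 4)

f f g' r g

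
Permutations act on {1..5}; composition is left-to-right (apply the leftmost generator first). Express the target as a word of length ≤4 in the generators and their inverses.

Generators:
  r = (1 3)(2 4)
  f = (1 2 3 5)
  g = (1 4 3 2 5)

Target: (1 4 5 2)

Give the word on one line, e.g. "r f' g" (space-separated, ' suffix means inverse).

  after g: (1 4 3 2 5)
  after f: (1 4 5 2)

g f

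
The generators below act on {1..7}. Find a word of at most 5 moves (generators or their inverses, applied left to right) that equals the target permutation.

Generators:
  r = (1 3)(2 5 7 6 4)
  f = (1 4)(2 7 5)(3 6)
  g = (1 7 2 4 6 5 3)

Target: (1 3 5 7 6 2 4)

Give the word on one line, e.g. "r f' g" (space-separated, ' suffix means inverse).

r' f f r' g'

  after r': (1 3)(2 4 6 7 5)
  after f: (1 6 5 7 2)(3 4)
  after f: (1 3)(2 4 6)
  after r': (2 6 4 7 5)
  after g': (1 3 5 7 6 2 4)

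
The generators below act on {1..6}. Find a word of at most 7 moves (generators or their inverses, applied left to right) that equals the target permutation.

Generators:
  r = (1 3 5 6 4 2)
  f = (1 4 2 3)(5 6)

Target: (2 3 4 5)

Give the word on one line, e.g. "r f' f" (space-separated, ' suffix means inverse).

r f' f' r r

  after r: (1 3 5 6 4 2)
  after f': (1 2 3 6)
  after f': (1 4)(3 5 6)
  after r: (1 2)(3 6 5 4)
  after r: (2 3 4 5)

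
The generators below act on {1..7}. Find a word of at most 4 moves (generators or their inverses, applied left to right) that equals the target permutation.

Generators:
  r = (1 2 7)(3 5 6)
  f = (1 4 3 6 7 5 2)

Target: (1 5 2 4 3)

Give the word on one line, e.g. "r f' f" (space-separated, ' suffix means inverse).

  after f: (1 4 3 6 7 5 2)
  after f: (1 3 7 2 4 6 5)
  after r: (1 5 2 4 3)

f f r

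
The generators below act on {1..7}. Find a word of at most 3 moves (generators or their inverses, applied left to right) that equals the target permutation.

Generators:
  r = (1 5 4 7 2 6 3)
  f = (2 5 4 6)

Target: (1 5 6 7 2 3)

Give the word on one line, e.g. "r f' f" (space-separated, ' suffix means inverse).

  after f': (2 6 4 5)
  after r: (1 5 6 7 2 3)

f' r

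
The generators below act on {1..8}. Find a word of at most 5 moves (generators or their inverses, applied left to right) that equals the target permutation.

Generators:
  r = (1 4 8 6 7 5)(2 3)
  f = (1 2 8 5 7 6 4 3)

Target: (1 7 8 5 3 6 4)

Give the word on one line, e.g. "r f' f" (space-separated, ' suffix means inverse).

  after r': (1 5 7 6 8 4)(2 3)
  after f': (1 8 6 2 4 3)
  after r: (1 6 3 4 2 8 7 5)
  after f': (1 7 8 5 3 6 4)

r' f' r f'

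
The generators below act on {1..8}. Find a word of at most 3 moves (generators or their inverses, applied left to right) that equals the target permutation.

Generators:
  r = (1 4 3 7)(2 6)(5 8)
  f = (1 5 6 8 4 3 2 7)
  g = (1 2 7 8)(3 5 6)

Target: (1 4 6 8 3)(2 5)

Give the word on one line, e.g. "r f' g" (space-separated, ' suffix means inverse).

  after r: (1 4 3 7)(2 6)(5 8)
  after g: (1 4 5)(2 3 8 6 7)
  after g: (1 4 6 8 3)(2 5)

r g g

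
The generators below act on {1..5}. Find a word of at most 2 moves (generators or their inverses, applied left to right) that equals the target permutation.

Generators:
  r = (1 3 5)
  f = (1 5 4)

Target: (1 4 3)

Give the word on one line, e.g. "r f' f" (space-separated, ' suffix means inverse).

  after f': (1 4 5)
  after r': (1 4 3)

f' r'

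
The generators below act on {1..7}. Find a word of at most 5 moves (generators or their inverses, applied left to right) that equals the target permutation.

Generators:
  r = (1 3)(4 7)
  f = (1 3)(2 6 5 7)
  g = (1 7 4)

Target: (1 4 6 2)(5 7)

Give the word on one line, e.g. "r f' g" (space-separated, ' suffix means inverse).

f r f f g'

  after f: (1 3)(2 6 5 7)
  after r: (2 6 5 4 7)
  after f: (1 3)(2 5 4)(6 7)
  after f: (2 7 5 4 6)
  after g': (1 4 6 2)(5 7)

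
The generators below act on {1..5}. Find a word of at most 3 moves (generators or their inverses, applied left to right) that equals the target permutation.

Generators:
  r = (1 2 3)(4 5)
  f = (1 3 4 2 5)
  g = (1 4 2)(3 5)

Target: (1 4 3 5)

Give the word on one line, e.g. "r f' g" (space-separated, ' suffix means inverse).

g r' r'

  after g: (1 4 2)(3 5)
  after r': (1 5 2 3 4)
  after r': (1 4 3 5)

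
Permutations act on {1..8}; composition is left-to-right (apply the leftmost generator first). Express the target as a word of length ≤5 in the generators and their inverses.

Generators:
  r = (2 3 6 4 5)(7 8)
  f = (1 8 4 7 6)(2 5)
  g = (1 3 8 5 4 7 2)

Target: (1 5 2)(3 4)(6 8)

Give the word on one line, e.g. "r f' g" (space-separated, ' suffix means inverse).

r' f g

  after r': (2 5 4 6 3)(7 8)
  after f: (1 8 6 3 5 7 4)
  after g: (1 5 2)(3 4)(6 8)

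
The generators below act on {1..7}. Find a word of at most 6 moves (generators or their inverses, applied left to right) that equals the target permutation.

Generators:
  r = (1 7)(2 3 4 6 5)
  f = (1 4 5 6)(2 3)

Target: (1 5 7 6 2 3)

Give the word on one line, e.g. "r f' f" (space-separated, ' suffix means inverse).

r f' r f' r

  after r: (1 7)(2 3 4 6 5)
  after f': (1 7 6 4 5 3)
  after r: (2 3 7 5 4)
  after f': (1 6 5)(3 7 4)
  after r: (1 5 7 6 2 3)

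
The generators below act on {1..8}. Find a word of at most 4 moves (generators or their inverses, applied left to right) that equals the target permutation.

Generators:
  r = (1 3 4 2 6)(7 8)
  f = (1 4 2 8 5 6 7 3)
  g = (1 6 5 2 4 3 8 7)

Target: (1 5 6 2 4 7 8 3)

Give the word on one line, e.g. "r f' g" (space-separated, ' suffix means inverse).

  after r': (1 6 2 4 3)(7 8)
  after g: (1 5 2 3 6 4 8)
  after r: (1 5 6 2 4 7 8 3)

r' g r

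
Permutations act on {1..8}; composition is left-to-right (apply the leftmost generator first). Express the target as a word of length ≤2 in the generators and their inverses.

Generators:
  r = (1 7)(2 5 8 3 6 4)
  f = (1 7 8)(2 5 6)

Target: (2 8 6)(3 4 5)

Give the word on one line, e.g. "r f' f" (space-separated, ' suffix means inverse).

  after r: (1 7)(2 5 8 3 6 4)
  after r: (2 8 6)(3 4 5)

r r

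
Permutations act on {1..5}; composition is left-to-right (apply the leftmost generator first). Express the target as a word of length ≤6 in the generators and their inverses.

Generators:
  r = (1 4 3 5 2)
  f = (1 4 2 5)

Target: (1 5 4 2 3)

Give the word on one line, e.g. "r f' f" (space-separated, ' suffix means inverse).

f' r' f r

  after f': (1 5 2 4)
  after r': (1 3 4 2)
  after f: (1 3 2 4 5)
  after r: (1 5 4 2 3)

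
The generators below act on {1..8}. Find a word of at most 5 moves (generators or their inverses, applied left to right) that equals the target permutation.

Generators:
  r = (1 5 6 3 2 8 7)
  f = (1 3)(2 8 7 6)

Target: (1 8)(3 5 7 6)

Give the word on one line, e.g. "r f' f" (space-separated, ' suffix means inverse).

f' f' r' r'

  after f': (1 3)(2 6 7 8)
  after f': (2 7)(6 8)
  after r': (1 7 3 6 2 8 5)
  after r': (1 8)(3 5 7 6)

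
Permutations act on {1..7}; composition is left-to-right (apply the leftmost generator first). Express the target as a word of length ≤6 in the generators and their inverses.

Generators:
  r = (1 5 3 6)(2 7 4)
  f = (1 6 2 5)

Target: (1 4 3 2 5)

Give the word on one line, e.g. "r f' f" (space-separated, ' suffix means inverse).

r f' r' f

  after r: (1 5 3 6)(2 7 4)
  after f': (1 2 7 4 6 5 3)
  after r': (1 4 3 6)
  after f: (1 4 3 2 5)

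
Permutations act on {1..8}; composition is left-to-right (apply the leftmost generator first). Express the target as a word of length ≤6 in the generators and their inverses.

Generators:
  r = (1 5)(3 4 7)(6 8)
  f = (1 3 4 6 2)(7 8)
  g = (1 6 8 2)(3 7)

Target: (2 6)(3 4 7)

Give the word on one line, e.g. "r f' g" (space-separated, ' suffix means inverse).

  after g: (1 6 8 2)(3 7)
  after f': (1 4 3 8 6 7)
  after g: (1 4 7 6 3 2)
  after f': (1 3 6)(4 8 7)
  after f': (2 6)(3 4 7)

g f' g f' f'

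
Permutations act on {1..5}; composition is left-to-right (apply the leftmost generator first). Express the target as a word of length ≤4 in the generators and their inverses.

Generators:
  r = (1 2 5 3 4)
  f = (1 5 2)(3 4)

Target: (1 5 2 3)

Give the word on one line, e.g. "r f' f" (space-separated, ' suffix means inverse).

  after f': (1 2 5)(3 4)
  after r: (1 5 2 3)

f' r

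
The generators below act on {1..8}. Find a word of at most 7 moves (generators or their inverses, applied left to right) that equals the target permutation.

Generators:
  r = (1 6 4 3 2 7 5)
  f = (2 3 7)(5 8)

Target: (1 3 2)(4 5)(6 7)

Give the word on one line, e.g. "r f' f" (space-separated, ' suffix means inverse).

  after r: (1 6 4 3 2 7 5)
  after r: (1 4 2 5 6 3 7)
  after f: (1 4 3 2 8 5 6 7)
  after f: (1 4 7)(2 5 6)
  after r: (1 3 2)(4 5)(6 7)

r r f f r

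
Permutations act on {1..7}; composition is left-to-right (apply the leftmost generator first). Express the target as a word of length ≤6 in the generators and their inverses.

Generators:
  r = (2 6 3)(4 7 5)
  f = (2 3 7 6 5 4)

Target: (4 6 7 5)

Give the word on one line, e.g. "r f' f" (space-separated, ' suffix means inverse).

f' r' r' f' f'

  after f': (2 4 5 6 7 3)
  after r': (2 5)(4 7 6)
  after r': (2 7)(3 6 5)
  after f': (2 3 7 4 5)
  after f': (4 6 7 5)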